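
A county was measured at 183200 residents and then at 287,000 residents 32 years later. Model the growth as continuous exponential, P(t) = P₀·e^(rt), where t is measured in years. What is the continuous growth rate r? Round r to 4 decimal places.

r ≈ 0.0140 per year

287000 = 183200 · e^(r·32)
e^(32r) = 287000/183200 = 1.56659
r = ln(1.56659) / 32 = 0.4489 / 32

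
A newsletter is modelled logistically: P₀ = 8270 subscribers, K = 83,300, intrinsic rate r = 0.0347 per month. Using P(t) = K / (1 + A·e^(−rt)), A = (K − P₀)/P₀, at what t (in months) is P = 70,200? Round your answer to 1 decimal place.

t ≈ 111.9 months

A = (83300 − 8270)/8270 = 9.07255
70200 = 83300/(1 + 9.07255·e^(−0.0347t)) → 1 + 9.07255·e^(−0.0347t) = 1.18661
e^(−0.0347t) = 0.020569 → t = ln(48.61779)/0.0347 = 3.88399/0.0347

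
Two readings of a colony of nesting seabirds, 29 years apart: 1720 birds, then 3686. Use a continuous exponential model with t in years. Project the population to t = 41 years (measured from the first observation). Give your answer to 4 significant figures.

≈ 5,053 birds

r = ln(3686/1720) / 29 ≈ 0.026283 per year
P(41) = 1720 · e^(0.026283·41) = 1720 · 2.93767 ≈ 5052.8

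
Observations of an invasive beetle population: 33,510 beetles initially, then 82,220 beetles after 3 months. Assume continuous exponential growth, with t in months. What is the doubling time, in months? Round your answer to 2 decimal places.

doubling time ≈ 2.32 months

r = ln(82220/33510) / 3 = ln(2.4536) / 3 ≈ 0.299185 per month
doubling time = ln 2 / |r| = 0.69315 / 0.299185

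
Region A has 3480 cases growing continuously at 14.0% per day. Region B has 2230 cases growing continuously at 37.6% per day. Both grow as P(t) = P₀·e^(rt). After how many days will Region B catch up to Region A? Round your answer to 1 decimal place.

t ≈ 1.9 days

3480·e^(0.14t) = 2230·e^(0.376t)
3480/2230 = e^((0.376 − 0.14)t) → ln(1.56054) = 0.236·t
t = 0.44503 / 0.236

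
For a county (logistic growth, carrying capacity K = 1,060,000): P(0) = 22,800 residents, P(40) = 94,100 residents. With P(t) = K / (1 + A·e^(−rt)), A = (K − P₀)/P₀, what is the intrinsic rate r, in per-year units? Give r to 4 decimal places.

A = (1060000 − 22800)/22800 = 45.49123
94100 = 1060000/(1 + 45.49123·e^(−r·40)) → e^(−40r) = (11.26461 − 1)/45.49123 = 0.225639
r = −ln(0.225639)/40 = 1.48882/40

r ≈ 0.0372 per year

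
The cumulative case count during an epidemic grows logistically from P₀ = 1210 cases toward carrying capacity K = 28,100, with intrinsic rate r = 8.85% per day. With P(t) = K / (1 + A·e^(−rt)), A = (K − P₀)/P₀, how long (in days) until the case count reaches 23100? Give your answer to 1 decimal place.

A = (28100 − 1210)/1210 = 22.22314
23100 = 28100/(1 + 22.22314·e^(−0.0885t)) → 1 + 22.22314·e^(−0.0885t) = 1.21645
e^(−0.0885t) = 0.00974 → t = ln(102.67091)/0.0885 = 4.63153/0.0885

t ≈ 52.3 days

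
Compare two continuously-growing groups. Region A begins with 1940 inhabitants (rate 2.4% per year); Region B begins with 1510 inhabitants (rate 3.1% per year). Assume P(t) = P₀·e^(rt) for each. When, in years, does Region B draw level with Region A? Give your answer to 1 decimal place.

1940·e^(0.024t) = 1510·e^(0.031t)
1940/1510 = e^((0.031 − 0.024)t) → ln(1.28477) = 0.007·t
t = 0.25058 / 0.007

t ≈ 35.8 years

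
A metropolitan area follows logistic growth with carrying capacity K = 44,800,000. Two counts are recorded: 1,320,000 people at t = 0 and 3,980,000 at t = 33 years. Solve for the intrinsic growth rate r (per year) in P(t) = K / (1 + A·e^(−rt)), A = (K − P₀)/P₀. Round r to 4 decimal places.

r ≈ 0.0354 per year

A = (44800000 − 1320000)/1320000 = 32.93939
3980000 = 44800000/(1 + 32.93939·e^(−r·33)) → e^(−33r) = (11.25628 − 1)/32.93939 = 0.311368
r = −ln(0.311368)/33 = 1.16678/33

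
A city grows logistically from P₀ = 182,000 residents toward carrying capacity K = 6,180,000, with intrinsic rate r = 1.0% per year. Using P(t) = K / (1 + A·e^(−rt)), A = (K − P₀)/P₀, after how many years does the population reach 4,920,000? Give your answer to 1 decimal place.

t ≈ 485.7 years

A = (6180000 − 182000)/182000 = 32.95604
4920000 = 6180000/(1 + 32.95604·e^(−0.01t)) → 1 + 32.95604·e^(−0.01t) = 1.2561
e^(−0.01t) = 0.007771 → t = ln(128.6855)/0.01 = 4.85737/0.01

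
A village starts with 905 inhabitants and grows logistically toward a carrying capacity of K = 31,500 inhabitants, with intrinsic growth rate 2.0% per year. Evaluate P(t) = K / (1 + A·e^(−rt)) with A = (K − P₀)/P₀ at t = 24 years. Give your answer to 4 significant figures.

≈ 1,437 inhabitants

A = (31500 − 905)/905 = 33.80663
P(24) = 31500 / (1 + 33.80663·e^(−0.02·24)) = 31500 / (1 + 33.80663·0.618783)
= 31500 / 21.91898 ≈ 1437.11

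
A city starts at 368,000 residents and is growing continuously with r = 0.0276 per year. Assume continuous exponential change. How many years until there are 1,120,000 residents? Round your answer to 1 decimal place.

1120000 = 368000 · e^(0.0276·t)
t = ln(1120000/368000) / 0.0276 = ln(3.04348) / 0.0276 = 1.113 / 0.0276

t ≈ 40.3 years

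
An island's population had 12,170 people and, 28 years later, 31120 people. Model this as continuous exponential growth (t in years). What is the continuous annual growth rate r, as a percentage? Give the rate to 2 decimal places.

r ≈ 3.35% per year

31120 = 12170 · e^(r·28)
e^(28r) = 31120/12170 = 2.55711
r = ln(2.55711) / 28 = 0.93888 / 28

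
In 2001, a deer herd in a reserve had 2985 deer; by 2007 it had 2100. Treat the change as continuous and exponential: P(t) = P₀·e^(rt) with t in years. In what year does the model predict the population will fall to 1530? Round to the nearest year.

r = ln(2100/2985) / 6 = -0.35166/6 ≈ -0.05861 per year
t = ln(1530/2985) / r = -0.66833/-0.05861 ≈ 11.4 years after 2001

year 2012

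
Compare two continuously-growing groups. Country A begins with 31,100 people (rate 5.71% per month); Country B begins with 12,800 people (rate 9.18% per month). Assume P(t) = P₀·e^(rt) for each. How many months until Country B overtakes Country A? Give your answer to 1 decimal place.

31100·e^(0.0571t) = 12800·e^(0.0918t)
31100/12800 = e^((0.0918 − 0.0571)t) → ln(2.42969) = 0.0347·t
t = 0.88776 / 0.0347

t ≈ 25.6 months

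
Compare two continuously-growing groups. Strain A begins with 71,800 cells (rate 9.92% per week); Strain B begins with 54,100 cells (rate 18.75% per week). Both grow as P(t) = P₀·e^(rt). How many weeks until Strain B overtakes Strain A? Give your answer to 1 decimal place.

t ≈ 3.2 weeks

71800·e^(0.0992t) = 54100·e^(0.1875t)
71800/54100 = e^((0.1875 − 0.0992)t) → ln(1.32717) = 0.0883·t
t = 0.28305 / 0.0883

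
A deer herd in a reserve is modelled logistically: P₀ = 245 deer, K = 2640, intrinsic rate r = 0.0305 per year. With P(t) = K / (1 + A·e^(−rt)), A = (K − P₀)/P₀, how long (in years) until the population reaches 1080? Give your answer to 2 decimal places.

A = (2640 − 245)/245 = 9.77551
1080 = 2640/(1 + 9.77551·e^(−0.0305t)) → 1 + 9.77551·e^(−0.0305t) = 2.44444
e^(−0.0305t) = 0.147762 → t = ln(6.76766)/0.0305 = 1.91216/0.0305

t ≈ 62.69 years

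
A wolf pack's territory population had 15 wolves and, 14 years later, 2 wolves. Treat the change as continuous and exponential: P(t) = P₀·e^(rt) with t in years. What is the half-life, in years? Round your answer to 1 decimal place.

r = ln(2/15) / 14 = ln(0.13333) / 14 ≈ -0.143922 per year
half-life = ln 2 / |r| = 0.69315 / 0.143922

half-life ≈ 4.8 years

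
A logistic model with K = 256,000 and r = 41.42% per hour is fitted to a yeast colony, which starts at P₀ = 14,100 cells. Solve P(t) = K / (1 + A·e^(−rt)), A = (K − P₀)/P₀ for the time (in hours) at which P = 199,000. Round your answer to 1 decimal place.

t ≈ 9.9 hours

A = (256000 − 14100)/14100 = 17.15603
199000 = 256000/(1 + 17.15603·e^(−0.4142t)) → 1 + 17.15603·e^(−0.4142t) = 1.28643
e^(−0.4142t) = 0.016696 → t = ln(59.89561)/0.4142 = 4.0926/0.4142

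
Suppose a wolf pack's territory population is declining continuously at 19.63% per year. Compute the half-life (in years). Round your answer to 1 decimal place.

half-life = ln(2) / |r| = 0.69315 / 0.1963

half-life ≈ 3.5 years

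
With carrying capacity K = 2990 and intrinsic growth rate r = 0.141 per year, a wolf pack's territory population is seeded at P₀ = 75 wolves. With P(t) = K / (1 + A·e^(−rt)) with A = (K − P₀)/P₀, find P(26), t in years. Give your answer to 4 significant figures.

≈ 1,499 wolves

A = (2990 − 75)/75 = 38.86667
P(26) = 2990 / (1 + 38.86667·e^(−0.141·26)) = 2990 / (1 + 38.86667·0.025579)
= 2990 / 1.99415 ≈ 1499.38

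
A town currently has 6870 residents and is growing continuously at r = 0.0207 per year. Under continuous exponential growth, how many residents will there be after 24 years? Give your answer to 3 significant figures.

≈ 11,300 residents

P(24) = 6870 · e^(0.0207·24) = 6870 · e^(0.4968)
= 6870 · 1.64345 ≈ 11290.53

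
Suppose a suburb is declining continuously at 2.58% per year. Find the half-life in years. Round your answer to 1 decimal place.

half-life = ln(2) / |r| = 0.69315 / 0.0258

half-life ≈ 26.9 years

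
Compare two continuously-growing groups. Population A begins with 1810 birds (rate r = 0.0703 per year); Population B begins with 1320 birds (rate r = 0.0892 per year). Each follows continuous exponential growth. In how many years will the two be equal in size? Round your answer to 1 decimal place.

t ≈ 16.7 years

1810·e^(0.0703t) = 1320·e^(0.0892t)
1810/1320 = e^((0.0892 − 0.0703)t) → ln(1.37121) = 0.0189·t
t = 0.3157 / 0.0189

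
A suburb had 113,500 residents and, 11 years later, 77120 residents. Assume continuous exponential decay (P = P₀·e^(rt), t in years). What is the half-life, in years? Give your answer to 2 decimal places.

r = ln(77120/113500) / 11 = ln(0.67947) / 11 ≈ -0.035131 per year
half-life = ln 2 / |r| = 0.69315 / 0.035131

half-life ≈ 19.73 years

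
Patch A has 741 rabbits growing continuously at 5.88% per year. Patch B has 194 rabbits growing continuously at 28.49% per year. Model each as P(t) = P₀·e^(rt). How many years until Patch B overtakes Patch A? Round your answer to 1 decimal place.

t ≈ 5.9 years

741·e^(0.0588t) = 194·e^(0.2849t)
741/194 = e^((0.2849 − 0.0588)t) → ln(3.81959) = 0.2261·t
t = 1.34014 / 0.2261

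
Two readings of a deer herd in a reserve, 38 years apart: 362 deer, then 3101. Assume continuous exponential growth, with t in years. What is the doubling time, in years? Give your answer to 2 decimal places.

r = ln(3101/362) / 38 = ln(8.5663) / 38 ≈ 0.056522 per year
doubling time = ln 2 / |r| = 0.69315 / 0.056522

doubling time ≈ 12.26 years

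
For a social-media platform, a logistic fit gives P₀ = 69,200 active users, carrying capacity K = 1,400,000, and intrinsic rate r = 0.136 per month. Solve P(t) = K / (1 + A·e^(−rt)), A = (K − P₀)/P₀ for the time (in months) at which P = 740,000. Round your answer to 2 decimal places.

t ≈ 22.58 months

A = (1400000 − 69200)/69200 = 19.23121
740000 = 1400000/(1 + 19.23121·e^(−0.136t)) → 1 + 19.23121·e^(−0.136t) = 1.89189
e^(−0.136t) = 0.046377 → t = ln(21.56227)/0.136 = 3.07095/0.136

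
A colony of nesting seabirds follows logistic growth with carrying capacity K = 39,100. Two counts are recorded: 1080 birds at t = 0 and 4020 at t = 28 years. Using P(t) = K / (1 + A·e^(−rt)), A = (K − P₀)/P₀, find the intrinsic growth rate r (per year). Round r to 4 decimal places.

A = (39100 − 1080)/1080 = 35.2037
4020 = 39100/(1 + 35.2037·e^(−r·28)) → e^(−28r) = (9.72637 − 1)/35.2037 = 0.247882
r = −ln(0.247882)/28 = 1.3948/28

r ≈ 0.0498 per year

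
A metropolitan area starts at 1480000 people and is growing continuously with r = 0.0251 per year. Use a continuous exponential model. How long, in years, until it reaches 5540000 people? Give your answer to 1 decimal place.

5540000 = 1480000 · e^(0.0251·t)
t = ln(5540000/1480000) / 0.0251 = ln(3.74324) / 0.0251 = 1.31995 / 0.0251

t ≈ 52.6 years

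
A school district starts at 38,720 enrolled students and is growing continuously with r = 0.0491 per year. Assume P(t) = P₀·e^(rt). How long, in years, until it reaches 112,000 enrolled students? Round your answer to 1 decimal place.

112000 = 38720 · e^(0.0491·t)
t = ln(112000/38720) / 0.0491 = ln(2.89256) / 0.0491 = 1.06214 / 0.0491

t ≈ 21.6 years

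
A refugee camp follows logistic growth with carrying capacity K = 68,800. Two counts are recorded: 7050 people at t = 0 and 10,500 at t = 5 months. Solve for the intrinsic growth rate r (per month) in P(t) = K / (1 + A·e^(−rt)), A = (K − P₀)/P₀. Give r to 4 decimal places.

A = (68800 − 7050)/7050 = 8.75887
10500 = 68800/(1 + 8.75887·e^(−r·5)) → e^(−5r) = (6.55238 − 1)/8.75887 = 0.633916
r = −ln(0.633916)/5 = 0.45584/5

r ≈ 0.0912 per month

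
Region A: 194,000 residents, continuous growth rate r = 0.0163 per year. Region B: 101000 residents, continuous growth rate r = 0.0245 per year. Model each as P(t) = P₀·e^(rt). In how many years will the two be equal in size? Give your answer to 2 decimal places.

194000·e^(0.0163t) = 101000·e^(0.0245t)
194000/101000 = e^((0.0245 − 0.0163)t) → ln(1.92079) = 0.0082·t
t = 0.65274 / 0.0082

t ≈ 79.60 years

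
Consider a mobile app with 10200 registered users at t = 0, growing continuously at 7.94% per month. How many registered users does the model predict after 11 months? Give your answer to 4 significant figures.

P(11) = 10200 · e^(0.0794·11) = 10200 · e^(0.8734)
= 10200 · 2.39504 ≈ 24429.41

≈ 24,430 registered users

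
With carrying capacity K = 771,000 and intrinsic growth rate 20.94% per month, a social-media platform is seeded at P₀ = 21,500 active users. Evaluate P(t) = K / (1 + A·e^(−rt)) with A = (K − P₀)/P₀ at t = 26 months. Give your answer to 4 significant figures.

A = (771000 − 21500)/21500 = 34.86047
P(26) = 771000 / (1 + 34.86047·e^(−0.2094·26)) = 771000 / (1 + 34.86047·0.00432)
= 771000 / 1.15061 ≈ 670078.04

≈ 670,100 active users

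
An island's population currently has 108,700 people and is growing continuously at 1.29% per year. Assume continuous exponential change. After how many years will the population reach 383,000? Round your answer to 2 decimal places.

383000 = 108700 · e^(0.0129·t)
t = ln(383000/108700) / 0.0129 = ln(3.52346) / 0.0129 = 1.25944 / 0.0129

t ≈ 97.63 years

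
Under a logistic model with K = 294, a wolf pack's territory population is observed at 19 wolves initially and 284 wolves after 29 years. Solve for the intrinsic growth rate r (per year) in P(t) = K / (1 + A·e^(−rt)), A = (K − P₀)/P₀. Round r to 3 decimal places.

A = (294 − 19)/19 = 14.47368
284 = 294/(1 + 14.47368·e^(−r·29)) → e^(−29r) = (1.03521 − 1)/14.47368 = 0.002433
r = −ln(0.002433)/29 = 6.01872/29

r ≈ 0.208 per year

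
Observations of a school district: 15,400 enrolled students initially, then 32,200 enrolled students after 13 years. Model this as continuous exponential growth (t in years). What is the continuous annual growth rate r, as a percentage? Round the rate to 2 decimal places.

r ≈ 5.67% per year

32200 = 15400 · e^(r·13)
e^(13r) = 32200/15400 = 2.09091
r = ln(2.09091) / 13 = 0.7376 / 13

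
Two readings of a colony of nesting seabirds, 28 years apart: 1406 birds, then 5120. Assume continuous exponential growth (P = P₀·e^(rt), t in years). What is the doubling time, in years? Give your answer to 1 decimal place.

doubling time ≈ 15.0 years

r = ln(5120/1406) / 28 = ln(3.64154) / 28 ≈ 0.046157 per year
doubling time = ln 2 / |r| = 0.69315 / 0.046157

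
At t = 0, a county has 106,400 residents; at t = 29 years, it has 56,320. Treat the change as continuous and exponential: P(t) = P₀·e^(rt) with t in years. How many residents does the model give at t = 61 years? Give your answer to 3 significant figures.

≈ 27,900 residents

r = ln(56320/106400) / 29 ≈ -0.021936 per year
P(61) = 106400 · e^(-0.021936·61) = 106400 · 0.26234 ≈ 27912.78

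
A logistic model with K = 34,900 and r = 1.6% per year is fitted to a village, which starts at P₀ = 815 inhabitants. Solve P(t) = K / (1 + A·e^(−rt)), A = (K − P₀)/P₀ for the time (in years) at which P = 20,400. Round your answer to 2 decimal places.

A = (34900 − 815)/815 = 41.82209
20400 = 34900/(1 + 41.82209·e^(−0.016t)) → 1 + 41.82209·e^(−0.016t) = 1.71078
e^(−0.016t) = 0.016995 → t = ln(58.83935)/0.016 = 4.07481/0.016

t ≈ 254.68 years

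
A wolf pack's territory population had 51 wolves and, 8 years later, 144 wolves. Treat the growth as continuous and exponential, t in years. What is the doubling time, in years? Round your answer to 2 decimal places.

r = ln(144/51) / 8 = ln(2.82353) / 8 ≈ 0.129748 per year
doubling time = ln 2 / |r| = 0.69315 / 0.129748

doubling time ≈ 5.34 years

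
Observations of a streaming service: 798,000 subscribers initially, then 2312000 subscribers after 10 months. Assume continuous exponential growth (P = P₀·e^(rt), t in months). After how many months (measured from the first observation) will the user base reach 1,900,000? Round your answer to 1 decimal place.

r = ln(2312000/798000) / 10 ≈ 0.106376 per month
t = ln(1900000/798000) / r = 0.8675 / 0.106376 ≈ 8.155

t ≈ 8.2 months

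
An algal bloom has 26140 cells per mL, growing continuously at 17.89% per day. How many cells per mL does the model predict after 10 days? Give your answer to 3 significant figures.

≈ 156,000 cells per mL

P(10) = 26140 · e^(0.1789·10) = 26140 · e^(1.789)
= 26140 · 5.98347 ≈ 156407.8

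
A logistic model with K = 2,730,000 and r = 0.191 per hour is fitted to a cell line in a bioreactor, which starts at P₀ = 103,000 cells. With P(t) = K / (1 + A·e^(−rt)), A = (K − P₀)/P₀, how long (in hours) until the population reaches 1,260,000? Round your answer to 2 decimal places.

A = (2730000 − 103000)/103000 = 25.50485
1260000 = 2730000/(1 + 25.50485·e^(−0.191t)) → 1 + 25.50485·e^(−0.191t) = 2.16667
e^(−0.191t) = 0.045743 → t = ln(21.8613)/0.191 = 3.08472/0.191

t ≈ 16.15 hours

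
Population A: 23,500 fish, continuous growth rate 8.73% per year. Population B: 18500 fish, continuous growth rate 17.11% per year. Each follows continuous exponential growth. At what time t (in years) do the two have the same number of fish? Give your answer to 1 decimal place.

t ≈ 2.9 years

23500·e^(0.0873t) = 18500·e^(0.1711t)
23500/18500 = e^((0.1711 − 0.0873)t) → ln(1.27027) = 0.0838·t
t = 0.23923 / 0.0838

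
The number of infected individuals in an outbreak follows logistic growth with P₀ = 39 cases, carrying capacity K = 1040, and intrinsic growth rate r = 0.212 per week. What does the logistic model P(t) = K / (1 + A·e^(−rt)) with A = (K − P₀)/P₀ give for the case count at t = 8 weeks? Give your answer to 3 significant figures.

≈ 182 cases

A = (1040 − 39)/39 = 25.66667
P(8) = 1040 / (1 + 25.66667·e^(−0.212·8)) = 1040 / (1 + 25.66667·0.183416)
= 1040 / 5.70767 ≈ 182.21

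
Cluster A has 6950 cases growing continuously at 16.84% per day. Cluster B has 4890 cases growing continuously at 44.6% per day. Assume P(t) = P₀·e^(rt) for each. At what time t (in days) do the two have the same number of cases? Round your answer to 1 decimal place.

t ≈ 1.3 days

6950·e^(0.1684t) = 4890·e^(0.446t)
6950/4890 = e^((0.446 − 0.1684)t) → ln(1.42127) = 0.2776·t
t = 0.35155 / 0.2776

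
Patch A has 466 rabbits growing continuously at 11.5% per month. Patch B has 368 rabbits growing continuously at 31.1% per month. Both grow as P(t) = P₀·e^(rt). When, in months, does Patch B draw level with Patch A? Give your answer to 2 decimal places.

466·e^(0.115t) = 368·e^(0.311t)
466/368 = e^((0.311 − 0.115)t) → ln(1.2663) = 0.196·t
t = 0.2361 / 0.196

t ≈ 1.20 months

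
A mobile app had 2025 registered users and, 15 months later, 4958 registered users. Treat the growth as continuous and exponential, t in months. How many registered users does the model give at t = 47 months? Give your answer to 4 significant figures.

≈ 33,490 registered users

r = ln(4958/2025) / 15 ≈ 0.059696 per month
P(47) = 2025 · e^(0.059696·47) = 2025 · 16.53847 ≈ 33490.4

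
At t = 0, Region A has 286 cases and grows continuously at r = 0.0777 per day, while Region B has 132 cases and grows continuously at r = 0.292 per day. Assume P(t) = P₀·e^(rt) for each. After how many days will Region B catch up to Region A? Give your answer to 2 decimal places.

286·e^(0.0777t) = 132·e^(0.292t)
286/132 = e^((0.292 − 0.0777)t) → ln(2.16667) = 0.2143·t
t = 0.77319 / 0.2143

t ≈ 3.61 days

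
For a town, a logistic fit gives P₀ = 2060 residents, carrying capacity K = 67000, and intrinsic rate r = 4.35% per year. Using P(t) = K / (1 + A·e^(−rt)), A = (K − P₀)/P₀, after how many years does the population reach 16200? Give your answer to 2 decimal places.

t ≈ 53.05 years

A = (67000 − 2060)/2060 = 31.52427
16200 = 67000/(1 + 31.52427·e^(−0.0435t)) → 1 + 31.52427·e^(−0.0435t) = 4.1358
e^(−0.0435t) = 0.099473 → t = ln(10.05302)/0.0435 = 2.30787/0.0435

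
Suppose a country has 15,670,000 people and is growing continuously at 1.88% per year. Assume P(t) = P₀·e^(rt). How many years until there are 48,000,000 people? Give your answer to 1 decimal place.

48000000 = 15670000 · e^(0.0188·t)
t = ln(48000000/15670000) / 0.0188 = ln(3.06318) / 0.0188 = 1.11945 / 0.0188

t ≈ 59.5 years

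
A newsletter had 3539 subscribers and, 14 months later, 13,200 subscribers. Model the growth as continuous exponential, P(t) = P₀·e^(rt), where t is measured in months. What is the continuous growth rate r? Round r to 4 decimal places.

13200 = 3539 · e^(r·14)
e^(14r) = 13200/3539 = 3.72987
r = ln(3.72987) / 14 = 1.31637 / 14

r ≈ 0.0940 per month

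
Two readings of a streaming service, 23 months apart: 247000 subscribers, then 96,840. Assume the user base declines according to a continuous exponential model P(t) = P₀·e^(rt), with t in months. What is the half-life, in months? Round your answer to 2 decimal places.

r = ln(96840/247000) / 23 = ln(0.39206) / 23 ≈ -0.04071 per month
half-life = ln 2 / |r| = 0.69315 / 0.04071

half-life ≈ 17.03 months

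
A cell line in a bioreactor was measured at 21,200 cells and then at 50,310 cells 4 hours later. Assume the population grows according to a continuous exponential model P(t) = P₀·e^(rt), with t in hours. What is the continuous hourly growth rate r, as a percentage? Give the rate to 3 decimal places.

r ≈ 21.605% per hour

50310 = 21200 · e^(r·4)
e^(4r) = 50310/21200 = 2.37311
r = ln(2.37311) / 4 = 0.8642 / 4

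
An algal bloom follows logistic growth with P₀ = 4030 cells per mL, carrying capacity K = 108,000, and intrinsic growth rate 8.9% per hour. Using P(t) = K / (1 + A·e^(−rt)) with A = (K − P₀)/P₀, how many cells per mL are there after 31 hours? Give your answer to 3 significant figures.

A = (108000 − 4030)/4030 = 25.79901
P(31) = 108000 / (1 + 25.79901·e^(−0.089·31)) = 108000 / (1 + 25.79901·0.063355)
= 108000 / 2.6345 ≈ 40994.52

≈ 41,000 cells per mL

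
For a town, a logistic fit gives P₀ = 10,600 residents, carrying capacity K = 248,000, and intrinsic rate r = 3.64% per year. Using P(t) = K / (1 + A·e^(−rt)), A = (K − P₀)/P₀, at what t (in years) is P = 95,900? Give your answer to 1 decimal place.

A = (248000 − 10600)/10600 = 22.39623
95900 = 248000/(1 + 22.39623·e^(−0.0364t)) → 1 + 22.39623·e^(−0.0364t) = 2.58603
e^(−0.0364t) = 0.070817 → t = ln(14.12096)/0.0364 = 2.64766/0.0364

t ≈ 72.7 years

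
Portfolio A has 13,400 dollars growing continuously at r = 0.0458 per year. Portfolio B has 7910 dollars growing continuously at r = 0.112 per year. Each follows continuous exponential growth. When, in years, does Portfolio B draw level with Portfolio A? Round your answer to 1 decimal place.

13400·e^(0.0458t) = 7910·e^(0.112t)
13400/7910 = e^((0.112 − 0.0458)t) → ln(1.69406) = 0.0662·t
t = 0.52713 / 0.0662

t ≈ 8.0 years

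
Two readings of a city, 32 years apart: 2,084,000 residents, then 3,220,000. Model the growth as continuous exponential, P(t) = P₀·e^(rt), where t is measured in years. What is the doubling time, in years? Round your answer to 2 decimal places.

doubling time ≈ 50.98 years

r = ln(3220000/2084000) / 32 = ln(1.54511) / 32 ≈ 0.013597 per year
doubling time = ln 2 / |r| = 0.69315 / 0.013597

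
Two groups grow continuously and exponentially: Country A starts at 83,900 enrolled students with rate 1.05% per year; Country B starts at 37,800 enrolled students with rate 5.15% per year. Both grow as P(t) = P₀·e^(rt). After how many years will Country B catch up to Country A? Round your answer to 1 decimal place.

t ≈ 19.4 years

83900·e^(0.0105t) = 37800·e^(0.0515t)
83900/37800 = e^((0.0515 − 0.0105)t) → ln(2.21958) = 0.041·t
t = 0.79732 / 0.041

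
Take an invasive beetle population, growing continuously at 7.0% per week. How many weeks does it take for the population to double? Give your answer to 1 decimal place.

doubling time ≈ 9.9 weeks

doubling time = ln(2) / |r| = 0.69315 / 0.07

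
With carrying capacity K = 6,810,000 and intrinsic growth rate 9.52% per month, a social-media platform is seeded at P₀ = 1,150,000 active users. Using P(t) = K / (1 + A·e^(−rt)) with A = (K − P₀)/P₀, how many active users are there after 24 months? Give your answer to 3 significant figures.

≈ 4,540,000 active users

A = (6810000 − 1150000)/1150000 = 4.92174
P(24) = 6810000 / (1 + 4.92174·e^(−0.0952·24)) = 6810000 / (1 + 4.92174·0.101794)
= 6810000 / 1.50101 ≈ 4536958.5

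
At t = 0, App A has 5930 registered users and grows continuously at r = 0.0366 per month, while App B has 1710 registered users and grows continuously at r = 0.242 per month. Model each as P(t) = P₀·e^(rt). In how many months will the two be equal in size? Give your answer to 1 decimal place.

t ≈ 6.1 months

5930·e^(0.0366t) = 1710·e^(0.242t)
5930/1710 = e^((0.242 − 0.0366)t) → ln(3.46784) = 0.2054·t
t = 1.24353 / 0.2054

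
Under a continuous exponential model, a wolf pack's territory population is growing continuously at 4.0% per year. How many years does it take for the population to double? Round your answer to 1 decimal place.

doubling time = ln(2) / |r| = 0.69315 / 0.04

doubling time ≈ 17.3 years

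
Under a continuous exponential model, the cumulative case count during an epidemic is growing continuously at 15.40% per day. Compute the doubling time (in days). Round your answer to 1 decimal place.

doubling time = ln(2) / |r| = 0.69315 / 0.154

doubling time ≈ 4.5 days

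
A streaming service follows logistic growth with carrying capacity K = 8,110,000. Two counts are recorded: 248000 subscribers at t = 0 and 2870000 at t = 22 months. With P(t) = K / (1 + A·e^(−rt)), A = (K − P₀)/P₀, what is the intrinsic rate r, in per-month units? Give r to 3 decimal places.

A = (8110000 − 248000)/248000 = 31.70161
2870000 = 8110000/(1 + 31.70161·e^(−r·22)) → e^(−22r) = (2.82578 − 1)/31.70161 = 0.057593
r = −ln(0.057593)/22 = 2.85436/22

r ≈ 0.130 per month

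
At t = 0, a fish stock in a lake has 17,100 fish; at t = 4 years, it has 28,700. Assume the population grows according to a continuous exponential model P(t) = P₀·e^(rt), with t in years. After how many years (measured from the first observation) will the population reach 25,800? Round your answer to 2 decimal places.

r = ln(28700/17100) / 4 ≈ 0.129455 per year
t = ln(25800/17100) / r = 0.4113 / 0.129455 ≈ 3.177

t ≈ 3.18 years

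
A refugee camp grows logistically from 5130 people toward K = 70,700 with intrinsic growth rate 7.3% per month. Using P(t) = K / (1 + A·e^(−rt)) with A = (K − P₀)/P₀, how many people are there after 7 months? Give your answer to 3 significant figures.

A = (70700 − 5130)/5130 = 12.78168
P(7) = 70700 / (1 + 12.78168·e^(−0.073·7)) = 70700 / (1 + 12.78168·0.599895)
= 70700 / 8.66767 ≈ 8156.75

≈ 8,160 people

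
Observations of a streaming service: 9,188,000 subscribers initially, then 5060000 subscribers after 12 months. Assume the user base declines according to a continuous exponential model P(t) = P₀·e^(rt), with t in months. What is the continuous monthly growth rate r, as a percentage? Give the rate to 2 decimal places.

5060000 = 9188000 · e^(r·12)
e^(12r) = 5060000/9188000 = 0.55072
r = ln(0.55072) / 12 = -0.59653 / 12

r ≈ -4.97% per month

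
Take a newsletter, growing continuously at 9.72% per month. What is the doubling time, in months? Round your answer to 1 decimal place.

doubling time = ln(2) / |r| = 0.69315 / 0.0972

doubling time ≈ 7.1 months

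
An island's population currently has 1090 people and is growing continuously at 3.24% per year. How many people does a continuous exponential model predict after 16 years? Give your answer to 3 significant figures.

≈ 1,830 people

P(16) = 1090 · e^(0.0324·16) = 1090 · e^(0.5184)
= 1090 · 1.67934 ≈ 1830.48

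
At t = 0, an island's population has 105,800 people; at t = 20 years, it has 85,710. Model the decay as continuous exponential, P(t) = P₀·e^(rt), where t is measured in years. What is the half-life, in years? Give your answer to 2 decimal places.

r = ln(85710/105800) / 20 = ln(0.81011) / 20 ≈ -0.010529 per year
half-life = ln 2 / |r| = 0.69315 / 0.010529

half-life ≈ 65.83 years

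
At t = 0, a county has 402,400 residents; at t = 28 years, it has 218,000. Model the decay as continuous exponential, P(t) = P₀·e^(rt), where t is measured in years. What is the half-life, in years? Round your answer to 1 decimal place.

r = ln(218000/402400) / 28 = ln(0.54175) / 28 ≈ -0.021891 per year
half-life = ln 2 / |r| = 0.69315 / 0.021891

half-life ≈ 31.7 years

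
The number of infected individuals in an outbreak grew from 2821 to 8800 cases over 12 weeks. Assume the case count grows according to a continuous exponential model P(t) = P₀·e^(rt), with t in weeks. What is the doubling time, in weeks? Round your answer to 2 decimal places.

r = ln(8800/2821) / 12 = ln(3.11946) / 12 ≈ 0.094805 per week
doubling time = ln 2 / |r| = 0.69315 / 0.094805

doubling time ≈ 7.31 weeks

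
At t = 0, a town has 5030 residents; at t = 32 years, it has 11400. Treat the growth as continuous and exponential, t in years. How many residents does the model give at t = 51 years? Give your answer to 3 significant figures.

≈ 18,500 residents

r = ln(11400/5030) / 32 ≈ 0.025569 per year
P(51) = 5030 · e^(0.025569·51) = 5030 · 3.68399 ≈ 18530.46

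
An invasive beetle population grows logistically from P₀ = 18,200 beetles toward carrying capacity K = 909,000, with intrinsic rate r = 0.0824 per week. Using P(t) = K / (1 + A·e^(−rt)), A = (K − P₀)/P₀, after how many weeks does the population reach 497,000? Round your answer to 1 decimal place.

t ≈ 49.5 weeks

A = (909000 − 18200)/18200 = 48.94505
497000 = 909000/(1 + 48.94505·e^(−0.0824t)) → 1 + 48.94505·e^(−0.0824t) = 1.82897
e^(−0.0824t) = 0.016937 → t = ln(59.04294)/0.0824 = 4.07827/0.0824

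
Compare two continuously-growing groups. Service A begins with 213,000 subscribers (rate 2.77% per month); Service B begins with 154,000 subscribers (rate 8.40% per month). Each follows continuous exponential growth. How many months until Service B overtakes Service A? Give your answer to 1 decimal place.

213000·e^(0.0277t) = 154000·e^(0.084t)
213000/154000 = e^((0.084 − 0.0277)t) → ln(1.38312) = 0.0563·t
t = 0.32434 / 0.0563

t ≈ 5.8 months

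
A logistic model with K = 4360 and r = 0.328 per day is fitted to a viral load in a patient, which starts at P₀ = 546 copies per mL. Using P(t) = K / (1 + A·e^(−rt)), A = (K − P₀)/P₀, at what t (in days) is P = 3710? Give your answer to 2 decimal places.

A = (4360 − 546)/546 = 6.98535
3710 = 4360/(1 + 6.98535·e^(−0.328t)) → 1 + 6.98535·e^(−0.328t) = 1.1752
e^(−0.328t) = 0.025081 → t = ln(39.87022)/0.328 = 3.68563/0.328

t ≈ 11.24 days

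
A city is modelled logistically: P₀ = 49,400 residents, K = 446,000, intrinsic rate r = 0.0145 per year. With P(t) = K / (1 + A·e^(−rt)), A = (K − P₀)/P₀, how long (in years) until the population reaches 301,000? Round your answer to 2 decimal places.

t ≈ 194.02 years

A = (446000 − 49400)/49400 = 8.02834
301000 = 446000/(1 + 8.02834·e^(−0.0145t)) → 1 + 8.02834·e^(−0.0145t) = 1.48173
e^(−0.0145t) = 0.060003 → t = ln(16.66573)/0.0145 = 2.81335/0.0145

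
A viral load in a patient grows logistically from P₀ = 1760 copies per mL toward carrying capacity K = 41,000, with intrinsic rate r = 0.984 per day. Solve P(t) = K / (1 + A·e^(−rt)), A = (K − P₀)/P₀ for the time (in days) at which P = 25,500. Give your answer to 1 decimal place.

t ≈ 3.7 days

A = (41000 − 1760)/1760 = 22.29545
25500 = 41000/(1 + 22.29545·e^(−0.984t)) → 1 + 22.29545·e^(−0.984t) = 1.60784
e^(−0.984t) = 0.027263 → t = ln(36.67962)/0.984 = 3.60222/0.984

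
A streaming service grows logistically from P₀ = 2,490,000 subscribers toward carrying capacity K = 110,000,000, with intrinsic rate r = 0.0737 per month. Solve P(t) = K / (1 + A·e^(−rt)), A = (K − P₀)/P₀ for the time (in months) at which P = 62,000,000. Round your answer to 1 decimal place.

A = (110000000 − 2490000)/2490000 = 43.17671
62000000 = 110000000/(1 + 43.17671·e^(−0.0737t)) → 1 + 43.17671·e^(−0.0737t) = 1.77419
e^(−0.0737t) = 0.017931 → t = ln(55.76991)/0.0737 = 4.02123/0.0737

t ≈ 54.6 months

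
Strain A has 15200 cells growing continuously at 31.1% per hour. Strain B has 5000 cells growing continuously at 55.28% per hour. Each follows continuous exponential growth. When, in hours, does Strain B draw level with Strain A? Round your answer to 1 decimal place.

15200·e^(0.311t) = 5000·e^(0.5528t)
15200/5000 = e^((0.5528 − 0.311)t) → ln(3.04) = 0.2418·t
t = 1.11186 / 0.2418

t ≈ 4.6 hours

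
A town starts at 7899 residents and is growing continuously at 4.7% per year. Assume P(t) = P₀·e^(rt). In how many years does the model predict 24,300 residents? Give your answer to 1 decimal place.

t ≈ 23.9 years

24300 = 7899 · e^(0.047·t)
t = ln(24300/7899) / 0.047 = ln(3.07634) / 0.047 = 1.12374 / 0.047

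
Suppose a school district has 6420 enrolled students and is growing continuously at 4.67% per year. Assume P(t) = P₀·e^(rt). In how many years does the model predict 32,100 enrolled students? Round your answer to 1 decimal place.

32100 = 6420 · e^(0.0467·t)
t = ln(32100/6420) / 0.0467 = ln(5) / 0.0467 = 1.60944 / 0.0467

t ≈ 34.5 years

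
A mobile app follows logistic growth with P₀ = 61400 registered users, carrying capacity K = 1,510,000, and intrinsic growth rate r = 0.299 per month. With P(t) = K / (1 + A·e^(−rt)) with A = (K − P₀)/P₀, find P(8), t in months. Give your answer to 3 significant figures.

A = (1510000 − 61400)/61400 = 23.59283
P(8) = 1510000 / (1 + 23.59283·e^(−0.299·8)) = 1510000 / (1 + 23.59283·0.091447)
= 1510000 / 3.15748 ≈ 478228.77

≈ 478,000 registered users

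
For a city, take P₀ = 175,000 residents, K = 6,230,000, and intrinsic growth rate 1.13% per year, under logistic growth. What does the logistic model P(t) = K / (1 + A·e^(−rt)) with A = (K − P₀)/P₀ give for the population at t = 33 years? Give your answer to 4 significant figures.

A = (6230000 − 175000)/175000 = 34.6
P(33) = 6230000 / (1 + 34.6·e^(−0.0113·33)) = 6230000 / (1 + 34.6·0.688734)
= 6230000 / 24.8302 ≈ 250904.14

≈ 250,900 residents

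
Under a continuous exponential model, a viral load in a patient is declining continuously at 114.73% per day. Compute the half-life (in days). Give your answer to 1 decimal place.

half-life = ln(2) / |r| = 0.69315 / 1.1473

half-life ≈ 0.6 days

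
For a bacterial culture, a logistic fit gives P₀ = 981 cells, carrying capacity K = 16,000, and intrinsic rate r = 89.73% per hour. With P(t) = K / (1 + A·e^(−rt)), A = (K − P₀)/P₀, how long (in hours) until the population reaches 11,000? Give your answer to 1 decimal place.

A = (16000 − 981)/981 = 15.30989
11000 = 16000/(1 + 15.30989·e^(−0.8973t)) → 1 + 15.30989·e^(−0.8973t) = 1.45455
e^(−0.8973t) = 0.02969 → t = ln(33.68175)/0.8973 = 3.51696/0.8973

t ≈ 3.9 hours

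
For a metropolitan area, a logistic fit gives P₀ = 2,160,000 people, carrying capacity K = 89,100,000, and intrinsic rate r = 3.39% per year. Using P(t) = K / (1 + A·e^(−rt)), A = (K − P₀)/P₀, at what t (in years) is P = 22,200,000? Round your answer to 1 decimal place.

t ≈ 76.5 years

A = (89100000 − 2160000)/2160000 = 40.25
22200000 = 89100000/(1 + 40.25·e^(−0.0339t)) → 1 + 40.25·e^(−0.0339t) = 4.01351
e^(−0.0339t) = 0.07487 → t = ln(13.3565)/0.0339 = 2.592/0.0339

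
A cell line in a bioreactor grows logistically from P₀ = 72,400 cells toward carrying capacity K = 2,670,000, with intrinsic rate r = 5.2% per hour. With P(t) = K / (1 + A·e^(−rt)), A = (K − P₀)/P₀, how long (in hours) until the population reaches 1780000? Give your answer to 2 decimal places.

A = (2670000 − 72400)/72400 = 35.87845
1780000 = 2670000/(1 + 35.87845·e^(−0.052t)) → 1 + 35.87845·e^(−0.052t) = 1.5
e^(−0.052t) = 0.013936 → t = ln(71.75691)/0.052 = 4.27328/0.052

t ≈ 82.18 hours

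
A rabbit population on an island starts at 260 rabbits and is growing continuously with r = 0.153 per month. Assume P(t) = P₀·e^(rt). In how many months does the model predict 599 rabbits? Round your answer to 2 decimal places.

599 = 260 · e^(0.153·t)
t = ln(599/260) / 0.153 = ln(2.30385) / 0.153 = 0.83458 / 0.153

t ≈ 5.45 months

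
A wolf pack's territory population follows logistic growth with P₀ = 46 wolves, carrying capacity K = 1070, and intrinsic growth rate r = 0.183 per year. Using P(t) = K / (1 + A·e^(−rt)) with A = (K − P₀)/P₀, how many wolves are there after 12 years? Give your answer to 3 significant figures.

A = (1070 − 46)/46 = 22.26087
P(12) = 1070 / (1 + 22.26087·e^(−0.183·12)) = 1070 / (1 + 22.26087·0.111247)
= 1070 / 3.47646 ≈ 307.78

≈ 308 wolves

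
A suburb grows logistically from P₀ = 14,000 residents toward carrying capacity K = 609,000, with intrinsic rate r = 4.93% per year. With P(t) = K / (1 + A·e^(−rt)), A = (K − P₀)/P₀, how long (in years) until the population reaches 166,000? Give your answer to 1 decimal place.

A = (609000 − 14000)/14000 = 42.5
166000 = 609000/(1 + 42.5·e^(−0.0493t)) → 1 + 42.5·e^(−0.0493t) = 3.66867
e^(−0.0493t) = 0.062792 → t = ln(15.92551)/0.0493 = 2.76792/0.0493

t ≈ 56.1 years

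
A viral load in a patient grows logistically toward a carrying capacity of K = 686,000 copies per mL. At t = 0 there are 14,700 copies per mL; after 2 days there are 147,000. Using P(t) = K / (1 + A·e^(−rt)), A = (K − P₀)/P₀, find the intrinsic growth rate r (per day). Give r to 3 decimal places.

r ≈ 1.261 per day

A = (686000 − 14700)/14700 = 45.66667
147000 = 686000/(1 + 45.66667·e^(−r·2)) → e^(−2r) = (4.66667 − 1)/45.66667 = 0.080292
r = −ln(0.080292)/2 = 2.52209/2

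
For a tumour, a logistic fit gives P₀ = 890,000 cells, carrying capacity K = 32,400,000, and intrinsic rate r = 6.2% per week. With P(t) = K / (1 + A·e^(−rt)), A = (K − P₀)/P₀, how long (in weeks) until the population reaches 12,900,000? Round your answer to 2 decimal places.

t ≈ 50.87 weeks

A = (32400000 − 890000)/890000 = 35.40449
12900000 = 32400000/(1 + 35.40449·e^(−0.062t)) → 1 + 35.40449·e^(−0.062t) = 2.51163
e^(−0.062t) = 0.042696 → t = ln(23.42143)/0.062 = 3.15365/0.062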